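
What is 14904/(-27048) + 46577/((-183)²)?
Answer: 1378070/1640961 ≈ 0.83979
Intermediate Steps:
14904/(-27048) + 46577/((-183)²) = 14904*(-1/27048) + 46577/33489 = -27/49 + 46577*(1/33489) = -27/49 + 46577/33489 = 1378070/1640961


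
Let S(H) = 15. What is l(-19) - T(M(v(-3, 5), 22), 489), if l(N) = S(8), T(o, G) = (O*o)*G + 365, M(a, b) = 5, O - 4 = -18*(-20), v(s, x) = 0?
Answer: -890330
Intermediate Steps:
O = 364 (O = 4 - 18*(-20) = 4 + 360 = 364)
T(o, G) = 365 + 364*G*o (T(o, G) = (364*o)*G + 365 = 364*G*o + 365 = 365 + 364*G*o)
l(N) = 15
l(-19) - T(M(v(-3, 5), 22), 489) = 15 - (365 + 364*489*5) = 15 - (365 + 889980) = 15 - 1*890345 = 15 - 890345 = -890330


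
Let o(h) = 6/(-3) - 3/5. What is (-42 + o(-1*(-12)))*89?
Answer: -19847/5 ≈ -3969.4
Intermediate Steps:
o(h) = -13/5 (o(h) = 6*(-⅓) - 3*⅕ = -2 - ⅗ = -13/5)
(-42 + o(-1*(-12)))*89 = (-42 - 13/5)*89 = -223/5*89 = -19847/5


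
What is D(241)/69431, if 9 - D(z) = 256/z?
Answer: 1913/16732871 ≈ 0.00011433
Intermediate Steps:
D(z) = 9 - 256/z
D(241)/69431 = (9 - 256/241)/69431 = (9 - 256*1/241)*(1/69431) = (9 - 256/241)*(1/69431) = (1913/241)*(1/69431) = 1913/16732871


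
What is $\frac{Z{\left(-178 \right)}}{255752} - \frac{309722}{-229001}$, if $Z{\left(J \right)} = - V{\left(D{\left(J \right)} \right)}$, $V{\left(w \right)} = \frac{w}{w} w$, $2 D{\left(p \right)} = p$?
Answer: $\frac{79232402033}{58567463752} \approx 1.3528$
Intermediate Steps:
$D{\left(p \right)} = \frac{p}{2}$
$V{\left(w \right)} = w$ ($V{\left(w \right)} = 1 w = w$)
$Z{\left(J \right)} = - \frac{J}{2}$
$\frac{Z{\left(-178 \right)}}{255752} - \frac{309722}{-229001} = \frac{\left(- \frac{1}{2}\right) \left(-178\right)}{255752} - \frac{309722}{-229001} = 89 \cdot \frac{1}{255752} - - \frac{309722}{229001} = \frac{89}{255752} + \frac{309722}{229001} = \frac{79232402033}{58567463752}$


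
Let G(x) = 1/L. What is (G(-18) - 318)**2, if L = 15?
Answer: 22743361/225 ≈ 1.0108e+5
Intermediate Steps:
G(x) = 1/15
(G(-18) - 318)**2 = (1/15 - 318)**2 = (-4769/15)**2 = 22743361/225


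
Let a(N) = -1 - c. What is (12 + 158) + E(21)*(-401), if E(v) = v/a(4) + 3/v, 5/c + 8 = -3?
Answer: 217717/14 ≈ 15551.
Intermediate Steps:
c = -5/11 (c = 5/(-8 - 3) = 5/(-11) = 5*(-1/11) = -5/11 ≈ -0.45455)
a(N) = -6/11 (a(N) = -1 - 1*(-5/11) = -1 + 5/11 = -6/11)
E(v) = 3/v - 11*v/6 (E(v) = v/(-6/11) + 3/v = v*(-11/6) + 3/v = -11*v/6 + 3/v = 3/v - 11*v/6)
(12 + 158) + E(21)*(-401) = (12 + 158) + (3/21 - 11/6*21)*(-401) = 170 + (3*(1/21) - 77/2)*(-401) = 170 + (⅐ - 77/2)*(-401) = 170 - 537/14*(-401) = 170 + 215337/14 = 217717/14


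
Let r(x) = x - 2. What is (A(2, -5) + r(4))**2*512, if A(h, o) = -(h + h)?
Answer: 2048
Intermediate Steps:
A(h, o) = -2*h
r(x) = -2 + x
(A(2, -5) + r(4))**2*512 = (-2*2 + (-2 + 4))**2*512 = (-4 + 2)**2*512 = (-2)**2*512 = 4*512 = 2048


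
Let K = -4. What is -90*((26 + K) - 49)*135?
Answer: 328050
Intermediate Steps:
-90*((26 + K) - 49)*135 = -90*((26 - 4) - 49)*135 = -90*(22 - 49)*135 = -90*(-27)*135 = 2430*135 = 328050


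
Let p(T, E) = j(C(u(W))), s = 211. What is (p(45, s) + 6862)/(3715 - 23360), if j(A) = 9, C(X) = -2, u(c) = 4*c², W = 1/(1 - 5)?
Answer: -6871/19645 ≈ -0.34976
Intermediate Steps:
W = -¼ (W = 1/(-4) = -¼ ≈ -0.25000)
p(T, E) = 9
(p(45, s) + 6862)/(3715 - 23360) = (9 + 6862)/(3715 - 23360) = 6871/(-19645) = 6871*(-1/19645) = -6871/19645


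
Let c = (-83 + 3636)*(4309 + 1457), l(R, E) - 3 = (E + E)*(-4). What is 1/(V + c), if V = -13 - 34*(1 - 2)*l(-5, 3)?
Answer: 1/20485871 ≈ 4.8814e-8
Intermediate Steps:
l(R, E) = 3 - 8*E (l(R, E) = 3 + (E + E)*(-4) = 3 + (2*E)*(-4) = 3 - 8*E)
c = 20486598 (c = 3553*5766 = 20486598)
V = -727 (V = -13 - 34*(1 - 2)*(3 - 8*3) = -13 - (-34)*(3 - 24) = -13 - (-34)*(-21) = -13 - 34*21 = -13 - 714 = -727)
1/(V + c) = 1/(-727 + 20486598) = 1/20485871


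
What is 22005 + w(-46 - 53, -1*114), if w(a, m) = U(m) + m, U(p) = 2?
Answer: 21893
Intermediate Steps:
w(a, m) = 2 + m
22005 + w(-46 - 53, -1*114) = 22005 + (2 - 1*114) = 22005 + (2 - 114) = 22005 - 112 = 21893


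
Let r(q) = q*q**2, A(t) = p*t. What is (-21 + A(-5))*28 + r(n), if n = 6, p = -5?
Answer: 328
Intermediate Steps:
A(t) = -5*t
r(q) = q**3
(-21 + A(-5))*28 + r(n) = (-21 - 5*(-5))*28 + 6**3 = (-21 + 25)*28 + 216 = 4*28 + 216 = 112 + 216 = 328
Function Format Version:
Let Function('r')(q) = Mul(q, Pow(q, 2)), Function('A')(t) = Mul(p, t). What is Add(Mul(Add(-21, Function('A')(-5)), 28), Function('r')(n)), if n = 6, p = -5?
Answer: 328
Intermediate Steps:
Function('A')(t) = Mul(-5, t)
Function('r')(q) = Pow(q, 3)
Add(Mul(Add(-21, Function('A')(-5)), 28), Function('r')(n)) = Add(Mul(Add(-21, Mul(-5, -5)), 28), Pow(6, 3)) = Add(Mul(Add(-21, 25), 28), 216) = Add(Mul(4, 28), 216) = Add(112, 216) = 328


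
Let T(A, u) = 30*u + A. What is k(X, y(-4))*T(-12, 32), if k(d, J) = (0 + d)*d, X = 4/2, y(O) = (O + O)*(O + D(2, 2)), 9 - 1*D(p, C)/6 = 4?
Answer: 3792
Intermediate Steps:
D(p, C) = 30 (D(p, C) = 54 - 6*4 = 54 - 24 = 30)
y(O) = 2*O*(30 + O) (y(O) = (O + O)*(O + 30) = (2*O)*(30 + O) = 2*O*(30 + O))
T(A, u) = A + 30*u
X = 2 (X = 4*(1/2) = 2)
k(d, J) = d**2 (k(d, J) = d*d = d**2)
k(X, y(-4))*T(-12, 32) = 2**2*(-12 + 30*32) = 4*(-12 + 960) = 4*948 = 3792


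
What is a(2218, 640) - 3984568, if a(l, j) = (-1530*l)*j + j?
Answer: -2175849528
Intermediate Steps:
a(l, j) = j - 1530*j*l (a(l, j) = -1530*j*l + j = j - 1530*j*l)
a(2218, 640) - 3984568 = 640*(1 - 1530*2218) - 3984568 = 640*(1 - 3393540) - 3984568 = 640*(-3393539) - 3984568 = -2171864960 - 3984568 = -2175849528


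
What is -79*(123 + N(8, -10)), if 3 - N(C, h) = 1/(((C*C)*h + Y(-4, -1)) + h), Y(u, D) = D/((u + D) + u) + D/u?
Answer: -232797042/23387 ≈ -9954.1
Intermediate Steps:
Y(u, D) = D/u + D/(D + 2*u) (Y(u, D) = D/((D + u) + u) + D/u = D/(D + 2*u) + D/u = D/u + D/(D + 2*u))
N(C, h) = 3 - 1/(13/36 + h + h*C²) (N(C, h) = 3 - 1/(((C*C)*h - 1*(-1 + 3*(-4))/(-4*(-1 + 2*(-4)))) + h) = 3 - 1/((C²*h - 1*(-¼)*(-1 - 12)/(-1 - 8)) + h) = 3 - 1/((h*C² - 1*(-¼)*(-13)/(-9)) + h) = 3 - 1/((h*C² - 1*(-¼)*(-⅑)*(-13)) + h) = 3 - 1/((h*C² + 13/36) + h) = 3 - 1/((13/36 + h*C²) + h) = 3 - 1/(13/36 + h + h*C²))
-79*(123 + N(8, -10)) = -79*(123 + 3*(1 + 36*(-10) + 36*(-10)*8²)/(13 + 36*(-10) + 36*(-10)*8²)) = -79*(123 + 3*(1 - 360 + 36*(-10)*64)/(13 - 360 + 36*(-10)*64)) = -79*(123 + 3*(1 - 360 - 23040)/(13 - 360 - 23040)) = -79*(123 + 3*(-23399)/(-23387)) = -79*(123 + 3*(-1/23387)*(-23399)) = -79*(123 + 70197/23387) = -79*2946798/23387 = -232797042/23387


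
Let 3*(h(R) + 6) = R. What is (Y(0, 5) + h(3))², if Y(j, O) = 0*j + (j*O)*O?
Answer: 25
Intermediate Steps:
Y(j, O) = j*O² (Y(j, O) = 0 + (O*j)*O = 0 + j*O² = j*O²)
h(R) = -6 + R/3
(Y(0, 5) + h(3))² = (0*5² + (-6 + (⅓)*3))² = (0*25 + (-6 + 1))² = (0 - 5)² = (-5)² = 25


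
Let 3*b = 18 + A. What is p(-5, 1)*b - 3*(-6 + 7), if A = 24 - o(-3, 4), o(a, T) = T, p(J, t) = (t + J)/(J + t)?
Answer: 29/3 ≈ 9.6667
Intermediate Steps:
p(J, t) = 1 (p(J, t) = (J + t)/(J + t) = 1)
A = 20 (A = 24 - 1*4 = 24 - 4 = 20)
b = 38/3 (b = (18 + 20)/3 = (1/3)*38 = 38/3 ≈ 12.667)
p(-5, 1)*b - 3*(-6 + 7) = 1*(38/3) - 3*(-6 + 7) = 38/3 - 3*1 = 38/3 - 3 = 29/3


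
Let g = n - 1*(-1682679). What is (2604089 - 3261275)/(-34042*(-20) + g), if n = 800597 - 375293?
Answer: -657186/2788823 ≈ -0.23565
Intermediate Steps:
n = 425304
g = 2107983 (g = 425304 - 1*(-1682679) = 425304 + 1682679 = 2107983)
(2604089 - 3261275)/(-34042*(-20) + g) = (2604089 - 3261275)/(-34042*(-20) + 2107983) = -657186/(680840 + 2107983) = -657186/2788823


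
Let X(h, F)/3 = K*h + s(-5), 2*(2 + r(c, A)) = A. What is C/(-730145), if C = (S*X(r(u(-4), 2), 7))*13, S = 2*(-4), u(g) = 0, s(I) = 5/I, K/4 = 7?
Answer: -696/56165 ≈ -0.012392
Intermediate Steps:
K = 28 (K = 4*7 = 28)
S = -8
r(c, A) = -2 + A/2
X(h, F) = -3 + 84*h (X(h, F) = 3*(28*h + 5/(-5)) = 3*(28*h + 5*(-⅕)) = 3*(28*h - 1) = 3*(-1 + 28*h) = -3 + 84*h)
C = 9048 (C = -8*(-3 + 84*(-2 + (½)*2))*13 = -8*(-3 + 84*(-2 + 1))*13 = -8*(-3 + 84*(-1))*13 = -8*(-3 - 84)*13 = -8*(-87)*13 = 696*13 = 9048)
C/(-730145) = 9048/(-730145) = 9048*(-1/730145) = -696/56165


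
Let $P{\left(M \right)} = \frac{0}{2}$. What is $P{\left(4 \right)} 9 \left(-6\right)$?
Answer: $0$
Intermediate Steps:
$P{\left(M \right)} = 0$ ($P{\left(M \right)} = 0 \cdot \frac{1}{2} = 0$)
$P{\left(4 \right)} 9 \left(-6\right) = 0 \cdot 9 \left(-6\right) = 0 \left(-6\right) = 0$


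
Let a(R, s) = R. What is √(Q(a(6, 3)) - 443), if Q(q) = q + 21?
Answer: 4*I*√26 ≈ 20.396*I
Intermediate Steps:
Q(q) = 21 + q
√(Q(a(6, 3)) - 443) = √((21 + 6) - 443) = √(27 - 443) = √(-416) = 4*I*√26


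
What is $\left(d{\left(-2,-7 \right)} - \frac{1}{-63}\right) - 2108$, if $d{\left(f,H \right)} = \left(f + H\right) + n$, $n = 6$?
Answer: $- \frac{132992}{63} \approx -2111.0$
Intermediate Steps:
$d{\left(f,H \right)} = 6 + H + f$ ($d{\left(f,H \right)} = \left(f + H\right) + 6 = \left(H + f\right) + 6 = 6 + H + f$)
$\left(d{\left(-2,-7 \right)} - \frac{1}{-63}\right) - 2108 = \left(\left(6 - 7 - 2\right) - \frac{1}{-63}\right) - 2108 = \left(-3 - - \frac{1}{63}\right) - 2108 = \left(-3 + \frac{1}{63}\right) - 2108 = - \frac{188}{63} - 2108 = - \frac{132992}{63}$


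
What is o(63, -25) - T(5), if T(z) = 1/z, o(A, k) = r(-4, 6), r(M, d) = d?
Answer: 29/5 ≈ 5.8000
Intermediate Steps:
o(A, k) = 6
o(63, -25) - T(5) = 6 - 1/5 = 6 - 1*⅕ = 6 - ⅕ = 29/5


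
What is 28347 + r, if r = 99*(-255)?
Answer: 3102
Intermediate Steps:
r = -25245
28347 + r = 28347 - 25245 = 3102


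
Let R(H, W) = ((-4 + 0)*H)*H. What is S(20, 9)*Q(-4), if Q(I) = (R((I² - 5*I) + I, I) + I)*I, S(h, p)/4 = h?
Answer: 1312000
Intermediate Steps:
S(h, p) = 4*h
R(H, W) = -4*H² (R(H, W) = (-4*H)*H = -4*H²)
Q(I) = I*(I - 4*(I² - 4*I)²) (Q(I) = (-4*((I² - 5*I) + I)² + I)*I = (-4*(I² - 4*I)² + I)*I = (I - 4*(I² - 4*I)²)*I = I*(I - 4*(I² - 4*I)²))
S(20, 9)*Q(-4) = (4*20)*((-4)²*(1 - 4*(-4)*(-4 - 4)²)) = 80*(16*(1 - 4*(-4)*(-8)²)) = 80*(16*(1 - 4*(-4)*64)) = 80*(16*(1 + 1024)) = 80*(16*1025) = 80*16400 = 1312000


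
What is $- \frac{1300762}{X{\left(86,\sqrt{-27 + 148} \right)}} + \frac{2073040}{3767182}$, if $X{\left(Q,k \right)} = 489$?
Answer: $- \frac{2449596738062}{921075999} \approx -2659.5$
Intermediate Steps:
$- \frac{1300762}{X{\left(86,\sqrt{-27 + 148} \right)}} + \frac{2073040}{3767182} = - \frac{1300762}{489} + \frac{2073040}{3767182} = \left(-1300762\right) \frac{1}{489} + 2073040 \cdot \frac{1}{3767182} = - \frac{1300762}{489} + \frac{1036520}{1883591} = - \frac{2449596738062}{921075999}$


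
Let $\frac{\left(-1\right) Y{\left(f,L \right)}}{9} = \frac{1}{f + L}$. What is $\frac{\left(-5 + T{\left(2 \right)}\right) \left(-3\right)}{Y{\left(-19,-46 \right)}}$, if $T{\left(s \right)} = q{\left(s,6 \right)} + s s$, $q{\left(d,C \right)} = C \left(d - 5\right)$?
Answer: $\frac{1235}{3} \approx 411.67$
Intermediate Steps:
$Y{\left(f,L \right)} = - \frac{9}{L + f}$ ($Y{\left(f,L \right)} = - \frac{9}{f + L} = - \frac{9}{L + f}$)
$q{\left(d,C \right)} = C \left(-5 + d\right)$
$T{\left(s \right)} = -30 + s^{2} + 6 s$ ($T{\left(s \right)} = 6 \left(-5 + s\right) + s s = \left(-30 + 6 s\right) + s^{2} = -30 + s^{2} + 6 s$)
$\frac{\left(-5 + T{\left(2 \right)}\right) \left(-3\right)}{Y{\left(-19,-46 \right)}} = \frac{\left(-5 + \left(-30 + 2^{2} + 6 \cdot 2\right)\right) \left(-3\right)}{\left(-9\right) \frac{1}{-46 - 19}} = \frac{\left(-5 + \left(-30 + 4 + 12\right)\right) \left(-3\right)}{\left(-9\right) \frac{1}{-65}} = \frac{\left(-5 - 14\right) \left(-3\right)}{\left(-9\right) \left(- \frac{1}{65}\right)} = \frac{\left(-19\right) \left(-3\right)}{\frac{9}{65}} = 57 \cdot \frac{65}{9} = \frac{1235}{3}$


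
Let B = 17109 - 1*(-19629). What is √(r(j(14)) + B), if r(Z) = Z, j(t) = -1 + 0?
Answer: √36737 ≈ 191.67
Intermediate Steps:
B = 36738 (B = 17109 + 19629 = 36738)
j(t) = -1
√(r(j(14)) + B) = √(-1 + 36738) = √36737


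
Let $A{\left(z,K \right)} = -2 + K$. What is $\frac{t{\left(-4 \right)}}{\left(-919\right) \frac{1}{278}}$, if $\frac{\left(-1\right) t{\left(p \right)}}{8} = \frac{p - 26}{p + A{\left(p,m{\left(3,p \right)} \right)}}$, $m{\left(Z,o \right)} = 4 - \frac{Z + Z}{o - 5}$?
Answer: $\frac{50040}{919} \approx 54.451$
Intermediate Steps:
$m{\left(Z,o \right)} = 4 - \frac{2 Z}{-5 + o}$
$t{\left(p \right)} = - \frac{8 \left(-26 + p\right)}{-2 + p + \frac{2 \left(-13 + 2 p\right)}{-5 + p}}$ ($t{\left(p \right)} = - 8 \frac{p - 26}{p - \left(2 - \frac{2 \left(-10 - 3 + 2 p\right)}{-5 + p}\right)} = - 8 \frac{-26 + p}{p - \left(2 - \frac{2 \left(-10 - 3 + 2 p\right)}{-5 + p}\right)} = - 8 \frac{-26 + p}{p - \left(2 - \frac{2 \left(-13 + 2 p\right)}{-5 + p}\right)} = - 8 \frac{-26 + p}{-2 + p + \frac{2 \left(-13 + 2 p\right)}{-5 + p}} = - \frac{8 \left(-26 + p\right)}{-2 + p + \frac{2 \left(-13 + 2 p\right)}{-5 + p}}$)
$\frac{t{\left(-4 \right)}}{\left(-919\right) \frac{1}{278}} = \frac{8 \frac{1}{-16 + \left(-4\right)^{2} - -12} \left(-130 - \left(-4\right)^{2} + 31 \left(-4\right)\right)}{\left(-919\right) \frac{1}{278}} = \frac{8 \frac{1}{-16 + 16 + 12} \left(-130 - 16 - 124\right)}{\left(-919\right) \frac{1}{278}} = \frac{8 \cdot \frac{1}{12} \left(-130 - 16 - 124\right)}{- \frac{919}{278}} = 8 \cdot \frac{1}{12} \left(-270\right) \left(- \frac{278}{919}\right) = \left(-180\right) \left(- \frac{278}{919}\right) = \frac{50040}{919}$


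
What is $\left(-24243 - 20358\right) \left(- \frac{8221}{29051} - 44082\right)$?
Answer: $\frac{57117575008203}{29051} \approx 1.9661 \cdot 10^{9}$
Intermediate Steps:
$\left(-24243 - 20358\right) \left(- \frac{8221}{29051} - 44082\right) = - 44601 \left(\left(-8221\right) \frac{1}{29051} - 44082\right) = - 44601 \left(- \frac{8221}{29051} - 44082\right) = \left(-44601\right) \left(- \frac{1280634403}{29051}\right) = \frac{57117575008203}{29051}$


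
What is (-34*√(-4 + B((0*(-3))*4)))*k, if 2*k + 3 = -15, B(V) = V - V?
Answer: 612*I ≈ 612.0*I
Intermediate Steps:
B(V) = 0
k = -9 (k = -3/2 + (½)*(-15) = -3/2 - 15/2 = -9)
(-34*√(-4 + B((0*(-3))*4)))*k = -34*√(-4 + 0)*(-9) = -68*I*(-9) = 612*I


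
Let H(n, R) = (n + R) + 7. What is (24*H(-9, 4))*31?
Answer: 1488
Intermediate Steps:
H(n, R) = 7 + R + n (H(n, R) = (R + n) + 7 = 7 + R + n)
(24*H(-9, 4))*31 = (24*(7 + 4 - 9))*31 = (24*2)*31 = 48*31 = 1488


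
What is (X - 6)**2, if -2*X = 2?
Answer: 49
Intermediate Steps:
X = -1 (X = -1/2*2 = -1)
(X - 6)**2 = (-1 - 6)**2 = (-7)**2 = 49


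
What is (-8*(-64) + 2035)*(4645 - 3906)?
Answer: 1882233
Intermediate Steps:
(-8*(-64) + 2035)*(4645 - 3906) = (512 + 2035)*739 = 2547*739 = 1882233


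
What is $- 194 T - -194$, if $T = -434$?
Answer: $84390$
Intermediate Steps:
$- 194 T - -194 = \left(-194\right) \left(-434\right) - -194 = 84196 + \left(-30 + 224\right) = 84196 + 194 = 84390$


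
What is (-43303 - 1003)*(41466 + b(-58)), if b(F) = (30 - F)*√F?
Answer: -1837192596 - 3898928*I*√58 ≈ -1.8372e+9 - 2.9693e+7*I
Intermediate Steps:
b(F) = √F*(30 - F)
(-43303 - 1003)*(41466 + b(-58)) = (-43303 - 1003)*(41466 + √(-58)*(30 - 1*(-58))) = -44306*(41466 + (I*√58)*(30 + 58)) = -44306*(41466 + (I*√58)*88) = -44306*(41466 + 88*I*√58) = -1837192596 - 3898928*I*√58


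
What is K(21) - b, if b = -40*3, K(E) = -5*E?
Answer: 15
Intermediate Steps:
b = -120
K(21) - b = -5*21 - 1*(-120) = -105 + 120 = 15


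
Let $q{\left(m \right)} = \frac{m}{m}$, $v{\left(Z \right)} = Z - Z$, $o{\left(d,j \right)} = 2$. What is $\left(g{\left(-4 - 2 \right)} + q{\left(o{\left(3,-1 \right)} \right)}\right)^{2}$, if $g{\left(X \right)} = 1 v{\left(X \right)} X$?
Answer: $1$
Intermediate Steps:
$v{\left(Z \right)} = 0$
$q{\left(m \right)} = 1$
$g{\left(X \right)} = 0$ ($g{\left(X \right)} = 1 \cdot 0 X = 0 X = 0$)
$\left(g{\left(-4 - 2 \right)} + q{\left(o{\left(3,-1 \right)} \right)}\right)^{2} = \left(0 + 1\right)^{2} = 1^{2} = 1$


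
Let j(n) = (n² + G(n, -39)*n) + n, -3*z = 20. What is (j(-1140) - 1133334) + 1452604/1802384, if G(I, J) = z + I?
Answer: 663424569447/450596 ≈ 1.4723e+6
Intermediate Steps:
z = -20/3 (z = -⅓*20 = -20/3 ≈ -6.6667)
G(I, J) = -20/3 + I
j(n) = n + n² + n*(-20/3 + n) (j(n) = (n² + (-20/3 + n)*n) + n = (n² + n*(-20/3 + n)) + n = n + n² + n*(-20/3 + n))
(j(-1140) - 1133334) + 1452604/1802384 = ((⅓)*(-1140)*(-17 + 6*(-1140)) - 1133334) + 1452604/1802384 = ((⅓)*(-1140)*(-17 - 6840) - 1133334) + 1452604*(1/1802384) = ((⅓)*(-1140)*(-6857) - 1133334) + 363151/450596 = (2605660 - 1133334) + 363151/450596 = 1472326 + 363151/450596 = 663424569447/450596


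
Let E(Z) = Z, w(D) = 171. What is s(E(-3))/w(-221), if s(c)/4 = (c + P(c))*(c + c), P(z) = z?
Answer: 16/19 ≈ 0.84210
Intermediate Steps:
s(c) = 16*c**2 (s(c) = 4*((c + c)*(c + c)) = 4*((2*c)*(2*c)) = 4*(4*c**2) = 16*c**2)
s(E(-3))/w(-221) = (16*(-3)**2)/171 = (16*9)*(1/171) = 144*(1/171) = 16/19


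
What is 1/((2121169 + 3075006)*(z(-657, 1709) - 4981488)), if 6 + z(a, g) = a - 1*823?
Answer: -1/25892404924450 ≈ -3.8621e-14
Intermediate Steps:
z(a, g) = -829 + a (z(a, g) = -6 + (a - 1*823) = -6 + (a - 823) = -6 + (-823 + a) = -829 + a)
1/((2121169 + 3075006)*(z(-657, 1709) - 4981488)) = 1/((2121169 + 3075006)*((-829 - 657) - 4981488)) = 1/(5196175*(-1486 - 4981488)) = 1/(5196175*(-4982974)) = 1/(-25892404924450) = -1/25892404924450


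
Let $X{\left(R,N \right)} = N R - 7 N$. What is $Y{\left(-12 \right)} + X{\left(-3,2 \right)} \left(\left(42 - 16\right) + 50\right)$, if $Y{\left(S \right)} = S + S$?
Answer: $-1544$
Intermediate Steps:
$Y{\left(S \right)} = 2 S$
$X{\left(R,N \right)} = - 7 N + N R$
$Y{\left(-12 \right)} + X{\left(-3,2 \right)} \left(\left(42 - 16\right) + 50\right) = 2 \left(-12\right) + 2 \left(-7 - 3\right) \left(\left(42 - 16\right) + 50\right) = -24 + 2 \left(-10\right) \left(26 + 50\right) = -24 - 1520 = -1544$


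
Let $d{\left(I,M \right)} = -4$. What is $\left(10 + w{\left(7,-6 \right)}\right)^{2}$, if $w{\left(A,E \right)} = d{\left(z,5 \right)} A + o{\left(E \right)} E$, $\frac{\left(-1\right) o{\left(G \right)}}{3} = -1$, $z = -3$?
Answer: $1296$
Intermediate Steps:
$o{\left(G \right)} = 3$ ($o{\left(G \right)} = \left(-3\right) \left(-1\right) = 3$)
$w{\left(A,E \right)} = - 4 A + 3 E$
$\left(10 + w{\left(7,-6 \right)}\right)^{2} = \left(10 + \left(\left(-4\right) 7 + 3 \left(-6\right)\right)\right)^{2} = \left(10 - 46\right)^{2} = \left(-36\right)^{2} = 1296$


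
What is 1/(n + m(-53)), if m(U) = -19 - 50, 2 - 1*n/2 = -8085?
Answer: 1/16105 ≈ 6.2093e-5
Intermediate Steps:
n = 16174 (n = 4 - 2*(-8085) = 4 + 16170 = 16174)
m(U) = -69
1/(n + m(-53)) = 1/(16174 - 69) = 1/16105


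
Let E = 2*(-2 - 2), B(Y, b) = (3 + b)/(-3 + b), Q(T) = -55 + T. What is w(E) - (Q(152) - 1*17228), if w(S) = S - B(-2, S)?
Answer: 188348/11 ≈ 17123.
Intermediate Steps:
B(Y, b) = (3 + b)/(-3 + b)
E = -8 (E = 2*(-4) = -8)
w(S) = S - (3 + S)/(-3 + S)
w(E) - (Q(152) - 1*17228) = (-3 - 1*(-8) - 8*(-3 - 8))/(-3 - 8) - ((-55 + 152) - 1*17228) = (-3 + 8 - 8*(-11))/(-11) - (97 - 17228) = -(-3 + 8 + 88)/11 - 1*(-17131) = -1/11*93 + 17131 = -93/11 + 17131 = 188348/11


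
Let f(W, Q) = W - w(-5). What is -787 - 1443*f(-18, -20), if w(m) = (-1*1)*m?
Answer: 32402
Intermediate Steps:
w(m) = -m
f(W, Q) = -5 + W (f(W, Q) = W - (-1)*(-5) = W - 1*5 = W - 5 = -5 + W)
-787 - 1443*f(-18, -20) = -787 - 1443*(-5 - 18) = -787 - 1443*(-23) = -787 + 33189 = 32402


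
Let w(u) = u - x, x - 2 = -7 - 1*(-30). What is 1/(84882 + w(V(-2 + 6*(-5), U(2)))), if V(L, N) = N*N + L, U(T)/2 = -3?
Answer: 1/84861 ≈ 1.1784e-5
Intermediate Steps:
x = 25 (x = 2 + (-7 - 1*(-30)) = 2 + (-7 + 30) = 2 + 23 = 25)
U(T) = -6 (U(T) = 2*(-3) = -6)
V(L, N) = L + N**2 (V(L, N) = N**2 + L = L + N**2)
w(u) = -25 + u (w(u) = u - 1*25 = u - 25 = -25 + u)
1/(84882 + w(V(-2 + 6*(-5), U(2)))) = 1/(84882 + (-25 + ((-2 + 6*(-5)) + (-6)**2))) = 1/(84882 + (-25 + ((-2 - 30) + 36))) = 1/(84882 + (-25 + (-32 + 36))) = 1/(84882 + (-25 + 4)) = 1/(84882 - 21) = 1/84861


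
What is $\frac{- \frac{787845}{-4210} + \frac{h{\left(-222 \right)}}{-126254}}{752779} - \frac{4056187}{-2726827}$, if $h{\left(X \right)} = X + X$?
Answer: $\frac{162324951307069118231}{109106926749915901622} \approx 1.4878$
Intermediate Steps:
$h{\left(X \right)} = 2 X$
$\frac{- \frac{787845}{-4210} + \frac{h{\left(-222 \right)}}{-126254}}{752779} - \frac{4056187}{-2726827} = \frac{- \frac{787845}{-4210} + \frac{2 \left(-222\right)}{-126254}}{752779} - \frac{4056187}{-2726827} = \left(\left(-787845\right) \left(- \frac{1}{4210}\right) - - \frac{222}{63127}\right) \frac{1}{752779} - - \frac{4056187}{2726827} = \left(\frac{157569}{842} + \frac{222}{63127}\right) \frac{1}{752779} + \frac{4056187}{2726827} = \frac{9947045187}{53152934} \cdot \frac{1}{752779} + \frac{4056187}{2726827} = \frac{9947045187}{40012412503586} + \frac{4056187}{2726827} = \frac{162324951307069118231}{109106926749915901622}$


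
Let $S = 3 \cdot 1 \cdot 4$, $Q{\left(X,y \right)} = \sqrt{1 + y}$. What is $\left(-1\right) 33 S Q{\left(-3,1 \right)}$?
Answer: $- 396 \sqrt{2} \approx -560.03$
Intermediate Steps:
$S = 12$ ($S = 3 \cdot 4 = 12$)
$\left(-1\right) 33 S Q{\left(-3,1 \right)} = \left(-1\right) 33 \cdot 12 \sqrt{1 + 1} = \left(-33\right) 12 \sqrt{2} = - 396 \sqrt{2}$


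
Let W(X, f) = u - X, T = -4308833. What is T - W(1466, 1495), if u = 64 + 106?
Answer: -4307537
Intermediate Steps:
u = 170
W(X, f) = 170 - X
T - W(1466, 1495) = -4308833 - (170 - 1*1466) = -4308833 - (170 - 1466) = -4308833 - 1*(-1296) = -4308833 + 1296 = -4307537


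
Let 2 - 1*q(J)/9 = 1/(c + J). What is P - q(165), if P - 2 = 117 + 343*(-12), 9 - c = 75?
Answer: -44164/11 ≈ -4014.9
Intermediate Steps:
c = -66 (c = 9 - 1*75 = 9 - 75 = -66)
P = -3997 (P = 2 + (117 + 343*(-12)) = 2 + (117 - 4116) = 2 - 3999 = -3997)
q(J) = 18 - 9/(-66 + J)
P - q(165) = -3997 - 9*(-133 + 2*165)/(-66 + 165) = -3997 - 9*(-133 + 330)/99 = -3997 - 9*197/99 = -3997 - 1*197/11 = -3997 - 197/11 = -44164/11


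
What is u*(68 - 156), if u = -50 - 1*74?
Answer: 10912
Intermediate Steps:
u = -124 (u = -50 - 74 = -124)
u*(68 - 156) = -124*(68 - 156) = -124*(-88) = 10912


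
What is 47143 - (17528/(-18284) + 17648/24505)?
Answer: 754375023381/16001765 ≈ 47143.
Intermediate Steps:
47143 - (17528/(-18284) + 17648/24505) = 47143 - (17528*(-1/18284) + 17648*(1/24505)) = 47143 - (-626/653 + 17648/24505) = 47143 - 1*(-3815986/16001765) = 47143 + 3815986/16001765 = 754375023381/16001765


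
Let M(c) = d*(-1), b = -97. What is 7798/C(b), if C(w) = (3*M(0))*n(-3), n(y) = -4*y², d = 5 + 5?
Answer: 3899/540 ≈ 7.2204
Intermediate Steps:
d = 10
M(c) = -10 (M(c) = 10*(-1) = -10)
C(w) = 1080 (C(w) = (3*(-10))*(-4*(-3)²) = -(-120)*9 = -30*(-36) = 1080)
7798/C(b) = 7798/1080 = 7798*(1/1080) = 3899/540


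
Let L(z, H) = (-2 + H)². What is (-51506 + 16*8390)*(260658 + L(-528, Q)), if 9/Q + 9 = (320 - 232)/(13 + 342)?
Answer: 208186645108508682/9653449 ≈ 2.1566e+10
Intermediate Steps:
Q = -3195/3107 (Q = 9/(-9 + (320 - 232)/(13 + 342)) = 9/(-9 + 88/355) = 9/(-3107/355) = 9*(-355/3107) = -3195/3107 ≈ -1.0283)
(-51506 + 16*8390)*(260658 + L(-528, Q)) = (-51506 + 16*8390)*(260658 + (-2 - 3195/3107)²) = (-51506 + 134240)*(260658 + (-9409/3107)²) = 82734*(260658 + 88529281/9653449) = 82734*(2516337238723/9653449) = 208186645108508682/9653449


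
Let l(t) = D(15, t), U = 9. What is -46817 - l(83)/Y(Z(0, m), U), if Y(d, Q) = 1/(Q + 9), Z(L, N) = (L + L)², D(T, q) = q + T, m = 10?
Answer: -48581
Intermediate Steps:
D(T, q) = T + q
l(t) = 15 + t
Z(L, N) = 4*L² (Z(L, N) = (2*L)² = 4*L²)
Y(d, Q) = 1/(9 + Q)
-46817 - l(83)/Y(Z(0, m), U) = -46817 - (15 + 83)/(1/(9 + 9)) = -46817 - 98/(1/18) = -46817 - 98/1/18 = -46817 - 98*18 = -46817 - 1*1764 = -46817 - 1764 = -48581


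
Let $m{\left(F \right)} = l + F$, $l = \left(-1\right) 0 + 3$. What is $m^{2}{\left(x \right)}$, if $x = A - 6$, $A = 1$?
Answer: $4$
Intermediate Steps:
$l = 3$ ($l = 0 + 3 = 3$)
$x = -5$ ($x = 1 - 6 = -5$)
$m{\left(F \right)} = 3 + F$
$m^{2}{\left(x \right)} = \left(3 - 5\right)^{2} = \left(-2\right)^{2} = 4$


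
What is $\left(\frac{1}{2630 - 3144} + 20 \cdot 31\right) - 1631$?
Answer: $- \frac{519655}{514} \approx -1011.0$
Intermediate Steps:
$\left(\frac{1}{2630 - 3144} + 20 \cdot 31\right) - 1631 = \left(\frac{1}{-514} + 620\right) - 1631 = \left(- \frac{1}{514} + 620\right) - 1631 = \frac{318679}{514} - 1631 = - \frac{519655}{514}$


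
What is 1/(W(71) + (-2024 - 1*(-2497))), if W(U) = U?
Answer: 1/544 ≈ 0.0018382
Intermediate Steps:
1/(W(71) + (-2024 - 1*(-2497))) = 1/(71 + (-2024 - 1*(-2497))) = 1/(71 + (-2024 + 2497)) = 1/(71 + 473) = 1/544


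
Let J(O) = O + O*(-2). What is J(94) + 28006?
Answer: 27912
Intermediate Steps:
J(O) = -O (J(O) = O - 2*O = -O)
J(94) + 28006 = -1*94 + 28006 = -94 + 28006 = 27912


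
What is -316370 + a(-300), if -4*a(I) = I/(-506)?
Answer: -160083295/506 ≈ -3.1637e+5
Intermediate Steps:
a(I) = I/2024 (a(I) = -I/(4*(-506)) = -I*(-1)/(4*506) = -(-1)*I/2024 = I/2024)
-316370 + a(-300) = -316370 + (1/2024)*(-300) = -316370 - 75/506 = -160083295/506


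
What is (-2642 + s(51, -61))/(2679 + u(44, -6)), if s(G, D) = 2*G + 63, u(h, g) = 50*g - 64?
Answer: -2477/2315 ≈ -1.0700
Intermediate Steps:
u(h, g) = -64 + 50*g
s(G, D) = 63 + 2*G
(-2642 + s(51, -61))/(2679 + u(44, -6)) = (-2642 + (63 + 2*51))/(2679 + (-64 + 50*(-6))) = (-2642 + (63 + 102))/(2679 + (-64 - 300)) = (-2642 + 165)/(2679 - 364) = -2477/2315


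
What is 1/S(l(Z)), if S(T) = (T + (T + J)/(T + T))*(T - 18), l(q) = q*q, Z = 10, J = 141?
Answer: 100/829881 ≈ 0.00012050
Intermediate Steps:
l(q) = q²
S(T) = (-18 + T)*(T + (141 + T)/(2*T)) (S(T) = (T + (T + 141)/(T + T))*(T - 18) = (T + (141 + T)/((2*T)))*(-18 + T) = (T + (141 + T)*(1/(2*T)))*(-18 + T) = (T + (141 + T)/(2*T))*(-18 + T) = (-18 + T)*(T + (141 + T)/(2*T)))
1/S(l(Z)) = 1/(123/2 + (10²)² - 1269/(10²) - 35/2*10²) = 1/(123/2 + 100² - 1269/100 - 35/2*100) = 1/(123/2 + 10000 - 1269*1/100 - 1750) = 1/(123/2 + 10000 - 1269/100 - 1750) = 1/(829881/100) = 100/829881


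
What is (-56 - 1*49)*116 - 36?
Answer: -12216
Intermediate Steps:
(-56 - 1*49)*116 - 36 = (-56 - 49)*116 - 36 = -105*116 - 36 = -12180 - 36 = -12216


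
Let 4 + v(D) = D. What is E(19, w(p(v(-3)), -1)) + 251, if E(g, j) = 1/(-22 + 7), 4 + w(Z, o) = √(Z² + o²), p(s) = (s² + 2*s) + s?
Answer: 3764/15 ≈ 250.93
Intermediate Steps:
v(D) = -4 + D
p(s) = s² + 3*s
w(Z, o) = -4 + √(Z² + o²)
E(g, j) = -1/15 (E(g, j) = 1/(-15) = -1/15)
E(19, w(p(v(-3)), -1)) + 251 = -1/15 + 251 = 3764/15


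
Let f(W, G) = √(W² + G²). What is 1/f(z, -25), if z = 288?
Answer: √83569/83569 ≈ 0.0034592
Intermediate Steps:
f(W, G) = √(G² + W²)
1/f(z, -25) = 1/(√((-25)² + 288²)) = 1/(√(625 + 82944)) = 1/(√83569) = √83569/83569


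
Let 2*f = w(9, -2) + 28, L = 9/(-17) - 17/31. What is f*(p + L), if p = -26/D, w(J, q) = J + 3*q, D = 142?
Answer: -47179/2414 ≈ -19.544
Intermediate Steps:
L = -568/527 (L = 9*(-1/17) - 17*1/31 = -9/17 - 17/31 = -568/527 ≈ -1.0778)
p = -13/71 (p = -26/142 = -26*1/142 = -13/71 ≈ -0.18310)
f = 31/2 (f = ((9 + 3*(-2)) + 28)/2 = ((9 - 6) + 28)/2 = (3 + 28)/2 = (½)*31 = 31/2 ≈ 15.500)
f*(p + L) = 31*(-13/71 - 568/527)/2 = (31/2)*(-47179/37417) = -47179/2414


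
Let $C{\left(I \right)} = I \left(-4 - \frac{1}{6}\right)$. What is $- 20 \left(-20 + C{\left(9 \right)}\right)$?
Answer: $1150$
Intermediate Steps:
$C{\left(I \right)} = - \frac{25 I}{6}$ ($C{\left(I \right)} = I \left(-4 - \frac{1}{6}\right) = I \left(- \frac{25}{6}\right) = - \frac{25 I}{6}$)
$- 20 \left(-20 + C{\left(9 \right)}\right) = - 20 \left(-20 - \frac{75}{2}\right) = \left(-20\right) \left(- \frac{115}{2}\right) = 1150$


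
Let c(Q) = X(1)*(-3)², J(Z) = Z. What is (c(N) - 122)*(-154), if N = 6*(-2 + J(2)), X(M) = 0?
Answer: 18788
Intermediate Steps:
N = 0 (N = 6*(-2 + 2) = 6*0 = 0)
c(Q) = 0 (c(Q) = 0*(-3)² = 0*9 = 0)
(c(N) - 122)*(-154) = (0 - 122)*(-154) = -122*(-154) = 18788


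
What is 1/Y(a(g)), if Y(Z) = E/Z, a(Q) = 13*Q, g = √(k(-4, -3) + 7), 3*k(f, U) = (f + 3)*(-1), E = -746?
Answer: -13*√66/2238 ≈ -0.047191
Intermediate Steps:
k(f, U) = -1 - f/3 (k(f, U) = ((f + 3)*(-1))/3 = ((3 + f)*(-1))/3 = (-3 - f)/3 = -1 - f/3)
g = √66/3 (g = √((-1 - ⅓*(-4)) + 7) = √((-1 + 4/3) + 7) = √(⅓ + 7) = √(22/3) = √66/3 ≈ 2.7080)
Y(Z) = -746/Z
1/Y(a(g)) = 1/(-746*√66/286) = 1/(-373*√66/143) = -13*√66/2238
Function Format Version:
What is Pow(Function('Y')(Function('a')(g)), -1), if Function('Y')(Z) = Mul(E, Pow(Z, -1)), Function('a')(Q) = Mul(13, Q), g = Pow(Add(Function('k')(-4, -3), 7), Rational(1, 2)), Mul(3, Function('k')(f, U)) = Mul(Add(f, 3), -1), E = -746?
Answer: Mul(Rational(-13, 2238), Pow(66, Rational(1, 2))) ≈ -0.047191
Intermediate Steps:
Function('k')(f, U) = Add(-1, Mul(Rational(-1, 3), f)) (Function('k')(f, U) = Mul(Rational(1, 3), Mul(Add(f, 3), -1)) = Mul(Rational(1, 3), Mul(Add(3, f), -1)) = Mul(Rational(1, 3), Add(-3, Mul(-1, f))) = Add(-1, Mul(Rational(-1, 3), f)))
g = Mul(Rational(1, 3), Pow(66, Rational(1, 2))) (g = Pow(Add(Add(-1, Mul(Rational(-1, 3), -4)), 7), Rational(1, 2)) = Pow(Add(Add(-1, Rational(4, 3)), 7), Rational(1, 2)) = Pow(Add(Rational(1, 3), 7), Rational(1, 2)) = Pow(Rational(22, 3), Rational(1, 2)) = Mul(Rational(1, 3), Pow(66, Rational(1, 2))) ≈ 2.7080)
Function('Y')(Z) = Mul(-746, Pow(Z, -1))
Pow(Function('Y')(Function('a')(g)), -1) = Pow(Mul(-746, Pow(Mul(13, Mul(Rational(1, 3), Pow(66, Rational(1, 2)))), -1)), -1) = Pow(Mul(-746, Pow(Mul(Rational(13, 3), Pow(66, Rational(1, 2))), -1)), -1) = Pow(Mul(-746, Mul(Rational(1, 286), Pow(66, Rational(1, 2)))), -1) = Pow(Mul(Rational(-373, 143), Pow(66, Rational(1, 2))), -1) = Mul(Rational(-13, 2238), Pow(66, Rational(1, 2)))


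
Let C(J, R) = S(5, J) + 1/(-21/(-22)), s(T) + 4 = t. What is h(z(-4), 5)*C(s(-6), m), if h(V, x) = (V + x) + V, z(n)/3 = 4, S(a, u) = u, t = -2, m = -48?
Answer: -3016/21 ≈ -143.62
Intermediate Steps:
s(T) = -6 (s(T) = -4 - 2 = -6)
z(n) = 12 (z(n) = 3*4 = 12)
h(V, x) = x + 2*V
C(J, R) = 22/21 + J (C(J, R) = J + 1/(-21/(-22)) = J + 1/(-21*(-1/22)) = J + 1/(21/22) = J + 22/21 = 22/21 + J)
h(z(-4), 5)*C(s(-6), m) = (5 + 2*12)*(22/21 - 6) = (5 + 24)*(-104/21) = 29*(-104/21) = -3016/21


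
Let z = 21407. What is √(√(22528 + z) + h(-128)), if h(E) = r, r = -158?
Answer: √(-158 + √43935) ≈ 7.1838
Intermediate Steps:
h(E) = -158
√(√(22528 + z) + h(-128)) = √(√(22528 + 21407) - 158) = √(√43935 - 158) = √(-158 + √43935)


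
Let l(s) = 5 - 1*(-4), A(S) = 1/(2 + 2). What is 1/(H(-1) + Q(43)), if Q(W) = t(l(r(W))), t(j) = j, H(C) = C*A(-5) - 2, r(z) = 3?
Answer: 4/27 ≈ 0.14815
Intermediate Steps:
A(S) = ¼ (A(S) = 1/4 = ¼)
H(C) = -2 + C/4 (H(C) = C*(¼) - 2 = C/4 - 2 = -2 + C/4)
l(s) = 9 (l(s) = 5 + 4 = 9)
Q(W) = 9
1/(H(-1) + Q(43)) = 1/((-2 + (¼)*(-1)) + 9) = 1/((-2 - ¼) + 9) = 1/(-9/4 + 9) = 1/(27/4) = 4/27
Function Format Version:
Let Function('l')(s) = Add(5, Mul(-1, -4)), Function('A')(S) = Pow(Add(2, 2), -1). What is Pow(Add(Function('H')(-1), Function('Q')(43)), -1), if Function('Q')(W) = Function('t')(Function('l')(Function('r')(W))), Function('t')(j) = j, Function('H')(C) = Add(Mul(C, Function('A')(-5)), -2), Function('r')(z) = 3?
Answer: Rational(4, 27) ≈ 0.14815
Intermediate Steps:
Function('A')(S) = Rational(1, 4) (Function('A')(S) = Pow(4, -1) = Rational(1, 4))
Function('H')(C) = Add(-2, Mul(Rational(1, 4), C)) (Function('H')(C) = Add(Mul(C, Rational(1, 4)), -2) = Add(Mul(Rational(1, 4), C), -2) = Add(-2, Mul(Rational(1, 4), C)))
Function('l')(s) = 9 (Function('l')(s) = Add(5, 4) = 9)
Function('Q')(W) = 9
Pow(Add(Function('H')(-1), Function('Q')(43)), -1) = Pow(Add(Add(-2, Mul(Rational(1, 4), -1)), 9), -1) = Pow(Add(Add(-2, Rational(-1, 4)), 9), -1) = Pow(Add(Rational(-9, 4), 9), -1) = Pow(Rational(27, 4), -1) = Rational(4, 27)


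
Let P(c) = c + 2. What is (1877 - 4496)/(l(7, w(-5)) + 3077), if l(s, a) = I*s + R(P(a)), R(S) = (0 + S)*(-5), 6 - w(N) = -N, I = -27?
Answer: -2619/2873 ≈ -0.91159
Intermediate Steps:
w(N) = 6 + N (w(N) = 6 - (-1)*N = 6 + N)
P(c) = 2 + c
R(S) = -5*S (R(S) = S*(-5) = -5*S)
l(s, a) = -10 - 27*s - 5*a (l(s, a) = -27*s - 5*(2 + a) = -27*s + (-10 - 5*a) = -10 - 27*s - 5*a)
(1877 - 4496)/(l(7, w(-5)) + 3077) = (1877 - 4496)/((-10 - 27*7 - 5*(6 - 5)) + 3077) = -2619/((-10 - 189 - 5*1) + 3077) = -2619/((-10 - 189 - 5) + 3077) = -2619/(-204 + 3077) = -2619/2873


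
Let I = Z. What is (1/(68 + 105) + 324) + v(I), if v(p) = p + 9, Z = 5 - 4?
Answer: 57783/173 ≈ 334.01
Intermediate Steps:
Z = 1
I = 1
v(p) = 9 + p
(1/(68 + 105) + 324) + v(I) = (1/(68 + 105) + 324) + (9 + 1) = (1/173 + 324) + 10 = 56053/173 + 10 = 57783/173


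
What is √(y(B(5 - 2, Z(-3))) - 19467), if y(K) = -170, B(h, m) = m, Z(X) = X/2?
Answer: I*√19637 ≈ 140.13*I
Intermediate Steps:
Z(X) = X/2 (Z(X) = X*(½) = X/2)
√(y(B(5 - 2, Z(-3))) - 19467) = √(-170 - 19467) = √(-19637) = I*√19637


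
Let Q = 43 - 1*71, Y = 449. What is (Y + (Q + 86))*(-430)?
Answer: -218010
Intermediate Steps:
Q = -28 (Q = 43 - 71 = -28)
(Y + (Q + 86))*(-430) = (449 + (-28 + 86))*(-430) = (449 + 58)*(-430) = 507*(-430) = -218010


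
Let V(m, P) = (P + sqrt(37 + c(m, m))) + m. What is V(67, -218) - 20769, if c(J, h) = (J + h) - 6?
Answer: -20920 + sqrt(165) ≈ -20907.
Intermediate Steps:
c(J, h) = -6 + J + h
V(m, P) = P + m + sqrt(31 + 2*m) (V(m, P) = (P + sqrt(37 + (-6 + m + m))) + m = (P + sqrt(37 + (-6 + 2*m))) + m = (P + sqrt(31 + 2*m)) + m = P + m + sqrt(31 + 2*m))
V(67, -218) - 20769 = (-218 + 67 + sqrt(31 + 2*67)) - 20769 = (-218 + 67 + sqrt(31 + 134)) - 20769 = (-218 + 67 + sqrt(165)) - 20769 = (-151 + sqrt(165)) - 20769 = -20920 + sqrt(165)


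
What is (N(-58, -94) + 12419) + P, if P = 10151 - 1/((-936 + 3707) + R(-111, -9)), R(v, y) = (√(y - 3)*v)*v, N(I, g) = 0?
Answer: 41288721395039/1829362933 + 24642*I*√3/1829362933 ≈ 22570.0 + 2.3331e-5*I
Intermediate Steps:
R(v, y) = v²*√(-3 + y) (R(v, y) = (√(-3 + y)*v)*v = (v*√(-3 + y))*v = v²*√(-3 + y))
P = 10151 - 1/(2771 + 24642*I*√3) (P = 10151 - 1/((-936 + 3707) + (-111)²*√(-3 - 9)) = 10151 - 1/(2771 + 12321*√(-12)) = 10151 - 1/(2771 + 12321*(2*I*√3)) = 10151 - 1/(2771 + 24642*I*√3) ≈ 10151.0 + 2.3331e-5*I)
(N(-58, -94) + 12419) + P = (0 + 12419) + (18569863130112/1829362933 + 24642*I*√3/1829362933) = 12419 + (18569863130112/1829362933 + 24642*I*√3/1829362933) = 41288721395039/1829362933 + 24642*I*√3/1829362933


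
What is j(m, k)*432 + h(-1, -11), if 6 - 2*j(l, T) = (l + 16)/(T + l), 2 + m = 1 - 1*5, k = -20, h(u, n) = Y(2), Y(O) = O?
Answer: 17954/13 ≈ 1381.1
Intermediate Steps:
h(u, n) = 2
m = -6 (m = -2 + (1 - 1*5) = -2 + (1 - 5) = -2 - 4 = -6)
j(l, T) = 3 - (16 + l)/(2*(T + l)) (j(l, T) = 3 - (l + 16)/(2*(T + l)) = 3 - (16 + l)/(2*(T + l)))
j(m, k)*432 + h(-1, -11) = ((-8 + 3*(-20) + (5/2)*(-6))/(-20 - 6))*432 + 2 = ((-8 - 60 - 15)/(-26))*432 + 2 = -1/26*(-83)*432 + 2 = (83/26)*432 + 2 = 17928/13 + 2 = 17954/13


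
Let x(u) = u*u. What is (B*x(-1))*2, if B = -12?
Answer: -24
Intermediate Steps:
x(u) = u**2
(B*x(-1))*2 = -12*(-1)**2*2 = -12*1*2 = -12*2 = -24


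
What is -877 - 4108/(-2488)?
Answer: -544467/622 ≈ -875.35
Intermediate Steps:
-877 - 4108/(-2488) = -877 - 4108*(-1)/2488 = -877 - 1*(-1027/622) = -877 + 1027/622 = -544467/622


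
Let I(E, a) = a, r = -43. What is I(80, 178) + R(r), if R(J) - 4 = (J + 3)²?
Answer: 1782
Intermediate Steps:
R(J) = 4 + (3 + J)² (R(J) = 4 + (J + 3)² = 4 + (3 + J)²)
I(80, 178) + R(r) = 178 + (4 + (3 - 43)²) = 178 + (4 + (-40)²) = 178 + (4 + 1600) = 178 + 1604 = 1782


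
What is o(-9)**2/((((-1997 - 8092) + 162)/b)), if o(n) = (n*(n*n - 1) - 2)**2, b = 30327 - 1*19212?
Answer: -335595205690160/1103 ≈ -3.0426e+11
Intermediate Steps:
b = 11115 (b = 30327 - 19212 = 11115)
o(n) = (-2 + n*(-1 + n**2))**2 (o(n) = (n*(n**2 - 1) - 2)**2 = (n*(-1 + n**2) - 2)**2 = (-2 + n*(-1 + n**2))**2)
o(-9)**2/((((-1997 - 8092) + 162)/b)) = ((2 - 9 - 1*(-9)**3)**2)**2/((((-1997 - 8092) + 162)/11115)) = ((2 - 9 - 1*(-729))**2)**2/(((-10089 + 162)*(1/11115))) = ((2 - 9 + 729)**2)**2/((-9927*1/11115)) = (722**2)**2/(-1103/1235) = 521284**2*(-1235/1103) = 271737008656*(-1235/1103) = -335595205690160/1103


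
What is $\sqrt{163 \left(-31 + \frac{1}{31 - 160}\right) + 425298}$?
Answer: $\frac{\sqrt{6993276018}}{129} \approx 648.26$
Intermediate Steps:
$\sqrt{163 \left(-31 + \frac{1}{31 - 160}\right) + 425298} = \sqrt{163 \left(-31 + \frac{1}{-129}\right) + 425298} = \sqrt{163 \left(-31 - \frac{1}{129}\right) + 425298} = \sqrt{163 \left(- \frac{4000}{129}\right) + 425298} = \sqrt{- \frac{652000}{129} + 425298} = \sqrt{\frac{54211442}{129}} = \frac{\sqrt{6993276018}}{129}$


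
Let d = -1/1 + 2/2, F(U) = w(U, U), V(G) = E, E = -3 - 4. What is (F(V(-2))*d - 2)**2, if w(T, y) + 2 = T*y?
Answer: 4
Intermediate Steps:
E = -7
V(G) = -7
w(T, y) = -2 + T*y
F(U) = -2 + U**2 (F(U) = -2 + U*U = -2 + U**2)
d = 0 (d = -1*1 + 2*(1/2) = -1 + 1 = 0)
(F(V(-2))*d - 2)**2 = ((-2 + (-7)**2)*0 - 2)**2 = ((-2 + 49)*0 - 2)**2 = (47*0 - 2)**2 = (0 - 2)**2 = (-2)**2 = 4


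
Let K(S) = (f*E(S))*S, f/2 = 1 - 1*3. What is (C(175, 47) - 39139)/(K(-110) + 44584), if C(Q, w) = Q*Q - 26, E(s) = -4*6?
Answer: -2135/8506 ≈ -0.25100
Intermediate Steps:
f = -4 (f = 2*(1 - 1*3) = 2*(1 - 3) = 2*(-2) = -4)
E(s) = -24
K(S) = 96*S (K(S) = (-4*(-24))*S = 96*S)
C(Q, w) = -26 + Q² (C(Q, w) = Q² - 26 = -26 + Q²)
(C(175, 47) - 39139)/(K(-110) + 44584) = ((-26 + 175²) - 39139)/(96*(-110) + 44584) = ((-26 + 30625) - 39139)/(-10560 + 44584) = (30599 - 39139)/34024 = -8540*1/34024 = -2135/8506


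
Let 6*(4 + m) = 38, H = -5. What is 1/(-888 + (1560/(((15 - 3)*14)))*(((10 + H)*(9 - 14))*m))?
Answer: -3/4289 ≈ -0.00069946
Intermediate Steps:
m = 7/3 (m = -4 + (⅙)*38 = -4 + 19/3 = 7/3 ≈ 2.3333)
1/(-888 + (1560/(((15 - 3)*14)))*(((10 + H)*(9 - 14))*m)) = 1/(-888 + (1560/(((15 - 3)*14)))*(((10 - 5)*(9 - 14))*(7/3))) = 1/(-888 + (1560/((12*14)))*((5*(-5))*(7/3))) = 1/(-888 + (1560/168)*(-25*7/3)) = 1/(-888 + (1560*(1/168))*(-175/3)) = 1/(-888 + (65/7)*(-175/3)) = 1/(-888 - 1625/3) = 1/(-4289/3) = -3/4289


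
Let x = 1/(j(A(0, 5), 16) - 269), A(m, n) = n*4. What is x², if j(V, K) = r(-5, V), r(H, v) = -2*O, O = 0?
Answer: 1/72361 ≈ 1.3820e-5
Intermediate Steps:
A(m, n) = 4*n
r(H, v) = 0 (r(H, v) = -2*0 = 0)
j(V, K) = 0
x = -1/269 (x = 1/(0 - 269) = 1/(-269) = -1/269 ≈ -0.0037175)
x² = (-1/269)² = 1/72361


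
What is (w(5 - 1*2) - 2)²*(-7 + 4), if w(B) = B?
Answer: -3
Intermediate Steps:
(w(5 - 1*2) - 2)²*(-7 + 4) = ((5 - 1*2) - 2)²*(-7 + 4) = ((5 - 2) - 2)²*(-3) = (3 - 2)²*(-3) = 1²*(-3) = 1*(-3) = -3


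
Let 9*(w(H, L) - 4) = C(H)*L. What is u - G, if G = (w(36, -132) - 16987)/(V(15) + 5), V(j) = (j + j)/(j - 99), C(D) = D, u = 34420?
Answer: 190958/5 ≈ 38192.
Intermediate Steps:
w(H, L) = 4 + H*L/9 (w(H, L) = 4 + (H*L)/9 = 4 + H*L/9)
V(j) = 2*j/(-99 + j) (V(j) = (2*j)/(-99 + j) = 2*j/(-99 + j))
G = -18858/5 (G = ((4 + (1/9)*36*(-132)) - 16987)/(2*15/(-99 + 15) + 5) = ((4 - 528) - 16987)/(2*15/(-84) + 5) = (-524 - 16987)/(2*15*(-1/84) + 5) = -17511/(-5/14 + 5) = -17511/65/14 = -17511*14/65 = -18858/5 ≈ -3771.6)
u - G = 34420 - 1*(-18858/5) = 34420 + 18858/5 = 190958/5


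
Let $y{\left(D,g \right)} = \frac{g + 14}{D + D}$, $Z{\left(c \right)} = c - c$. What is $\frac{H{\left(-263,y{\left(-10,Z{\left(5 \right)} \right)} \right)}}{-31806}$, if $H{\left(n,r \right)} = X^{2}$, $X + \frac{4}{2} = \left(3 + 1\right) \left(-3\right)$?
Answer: $- \frac{98}{15903} \approx -0.0061624$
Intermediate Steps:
$Z{\left(c \right)} = 0$
$X = -14$ ($X = -2 + \left(3 + 1\right) \left(-3\right) = -2 + 4 \left(-3\right) = -2 - 12 = -14$)
$y{\left(D,g \right)} = \frac{14 + g}{2 D}$
$H{\left(n,r \right)} = 196$ ($H{\left(n,r \right)} = \left(-14\right)^{2} = 196$)
$\frac{H{\left(-263,y{\left(-10,Z{\left(5 \right)} \right)} \right)}}{-31806} = \frac{196}{-31806} = 196 \left(- \frac{1}{31806}\right) = - \frac{98}{15903}$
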